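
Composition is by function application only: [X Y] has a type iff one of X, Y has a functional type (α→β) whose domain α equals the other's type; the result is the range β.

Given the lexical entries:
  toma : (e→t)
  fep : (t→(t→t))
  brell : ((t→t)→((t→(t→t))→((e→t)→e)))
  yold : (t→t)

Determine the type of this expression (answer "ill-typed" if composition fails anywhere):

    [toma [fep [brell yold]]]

At [brell yold], brell : ((t→t)→((t→(t→t))→((e→t)→e))) takes yold : (t→t), giving ((t→(t→t))→((e→t)→e)).
At [fep [brell yold]], [brell yold] : ((t→(t→t))→((e→t)→e)) takes fep : (t→(t→t)), giving ((e→t)→e).
At [toma [fep [brell yold]]], [fep [brell yold]] : ((e→t)→e) takes toma : (e→t), giving e.

e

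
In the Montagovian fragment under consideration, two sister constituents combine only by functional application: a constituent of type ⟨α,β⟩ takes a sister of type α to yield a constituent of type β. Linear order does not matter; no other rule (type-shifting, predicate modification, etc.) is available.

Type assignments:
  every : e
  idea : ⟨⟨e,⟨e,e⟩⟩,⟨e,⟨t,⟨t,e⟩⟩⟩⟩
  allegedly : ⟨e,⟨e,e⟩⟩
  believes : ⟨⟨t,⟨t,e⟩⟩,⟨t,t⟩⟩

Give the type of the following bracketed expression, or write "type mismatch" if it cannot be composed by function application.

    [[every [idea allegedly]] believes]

⟨t,t⟩

At [idea allegedly], idea : ⟨⟨e,⟨e,e⟩⟩,⟨e,⟨t,⟨t,e⟩⟩⟩⟩ takes allegedly : ⟨e,⟨e,e⟩⟩, giving ⟨e,⟨t,⟨t,e⟩⟩⟩.
At [every [idea allegedly]], [idea allegedly] : ⟨e,⟨t,⟨t,e⟩⟩⟩ takes every : e, giving ⟨t,⟨t,e⟩⟩.
At [[every [idea allegedly]] believes], believes : ⟨⟨t,⟨t,e⟩⟩,⟨t,t⟩⟩ takes [every [idea allegedly]] : ⟨t,⟨t,e⟩⟩, giving ⟨t,t⟩.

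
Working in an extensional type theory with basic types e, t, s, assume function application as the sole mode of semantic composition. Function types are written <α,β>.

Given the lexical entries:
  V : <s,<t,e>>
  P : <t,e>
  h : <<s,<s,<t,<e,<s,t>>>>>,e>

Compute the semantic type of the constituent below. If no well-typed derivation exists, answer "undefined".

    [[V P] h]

undefined

At [V P]: neither <s,<t,e>> nor <t,e> can take the other as argument; the node is ill-typed.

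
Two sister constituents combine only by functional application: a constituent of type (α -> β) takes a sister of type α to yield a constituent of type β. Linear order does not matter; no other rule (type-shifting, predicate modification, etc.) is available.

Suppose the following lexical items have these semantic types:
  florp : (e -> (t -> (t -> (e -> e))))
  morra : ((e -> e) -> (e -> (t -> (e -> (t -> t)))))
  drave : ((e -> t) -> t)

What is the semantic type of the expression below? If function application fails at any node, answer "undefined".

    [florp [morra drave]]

undefined

[morra drave]: ((e -> e) -> (e -> (t -> (e -> (t -> t))))) and ((e -> t) -> t) cannot combine by function application — type clash.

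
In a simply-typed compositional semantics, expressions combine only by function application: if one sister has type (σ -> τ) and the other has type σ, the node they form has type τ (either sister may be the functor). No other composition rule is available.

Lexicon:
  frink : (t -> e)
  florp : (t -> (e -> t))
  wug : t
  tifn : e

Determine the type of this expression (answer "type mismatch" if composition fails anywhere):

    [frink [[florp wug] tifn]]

e

[florp wug]: functor florp : (t -> (e -> t)), argument wug : t; result (e -> t).
[[florp wug] tifn]: functor [florp wug] : (e -> t), argument tifn : e; result t.
[frink [[florp wug] tifn]]: functor frink : (t -> e), argument [[florp wug] tifn] : t; result e.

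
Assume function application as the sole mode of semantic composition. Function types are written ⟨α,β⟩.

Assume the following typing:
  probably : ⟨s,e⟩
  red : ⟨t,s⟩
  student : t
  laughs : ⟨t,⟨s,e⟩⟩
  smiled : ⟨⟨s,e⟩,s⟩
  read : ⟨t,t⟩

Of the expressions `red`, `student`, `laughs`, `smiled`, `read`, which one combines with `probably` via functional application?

red : ⟨t,s⟩ — probably needs s; red needs t; neither fits.
student : t — probably needs s; student needs nothing (atomic); neither fits.
laughs : ⟨t,⟨s,e⟩⟩ — probably needs s; laughs needs t; neither fits.
smiled — combines: smiled : ⟨⟨s,e⟩,s⟩ takes probably : ⟨s,e⟩ as argument, giving s.
read : ⟨t,t⟩ — probably needs s; read needs t; neither fits.

smiled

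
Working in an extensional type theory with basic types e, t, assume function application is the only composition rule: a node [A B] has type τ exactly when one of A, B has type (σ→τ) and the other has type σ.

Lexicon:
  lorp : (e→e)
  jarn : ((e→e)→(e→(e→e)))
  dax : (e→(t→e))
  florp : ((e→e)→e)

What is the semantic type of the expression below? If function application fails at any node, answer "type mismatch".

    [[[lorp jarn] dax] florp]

[lorp jarn] — jarn of type ((e→e)→(e→(e→e))) combines with lorp of type (e→e): type (e→(e→e)).
At [[lorp jarn] dax]: neither (e→(e→e)) nor (e→(t→e)) can take the other as argument; the node is ill-typed.

type mismatch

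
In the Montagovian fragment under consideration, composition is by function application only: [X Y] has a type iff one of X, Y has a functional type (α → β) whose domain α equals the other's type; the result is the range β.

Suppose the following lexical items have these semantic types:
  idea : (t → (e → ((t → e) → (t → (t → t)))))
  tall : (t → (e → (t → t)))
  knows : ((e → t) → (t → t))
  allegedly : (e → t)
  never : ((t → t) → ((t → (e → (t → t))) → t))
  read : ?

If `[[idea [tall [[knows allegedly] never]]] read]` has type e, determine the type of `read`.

At [[idea [tall [[knows allegedly] never]]] read] (required: e): [idea [tall [[knows allegedly] never]]] is (e → ((t → e) → (t → (t → t)))), which is not a function with range e; hence read is the functor — type ((e → ((t → e) → (t → (t → t)))) → e).

((e → ((t → e) → (t → (t → t)))) → e)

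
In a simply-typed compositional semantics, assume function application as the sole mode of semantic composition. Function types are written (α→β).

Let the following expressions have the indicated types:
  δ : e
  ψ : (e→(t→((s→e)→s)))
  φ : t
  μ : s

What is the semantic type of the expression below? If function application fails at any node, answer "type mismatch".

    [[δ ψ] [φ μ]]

type mismatch

[δ ψ]: functor ψ : (e→(t→((s→e)→s))), argument δ : e; result (t→((s→e)→s)).
[φ μ]: t and s cannot combine by function application — type clash.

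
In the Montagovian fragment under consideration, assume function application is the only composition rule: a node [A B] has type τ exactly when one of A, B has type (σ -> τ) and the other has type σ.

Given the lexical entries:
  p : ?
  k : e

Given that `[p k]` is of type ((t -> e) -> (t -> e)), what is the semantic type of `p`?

[p k] is required to be ((t -> e) -> (t -> e)). k : e cannot yield ((t -> e) -> (t -> e)) as functor, so p : (e -> ((t -> e) -> (t -> e))).

(e -> ((t -> e) -> (t -> e)))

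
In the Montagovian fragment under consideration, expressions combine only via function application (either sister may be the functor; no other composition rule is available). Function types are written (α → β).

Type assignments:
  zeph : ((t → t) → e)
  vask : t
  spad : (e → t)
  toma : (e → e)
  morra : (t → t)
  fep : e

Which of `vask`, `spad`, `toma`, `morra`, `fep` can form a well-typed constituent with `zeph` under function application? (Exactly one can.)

morra

vask : t — neither side's domain matches the other.
spad : (e → t) — neither side's domain matches the other.
toma : (e → e) — neither side's domain matches the other.
morra — combines: zeph : ((t → t) → e) takes morra : (t → t) as argument, giving e.
fep : e — neither side's domain matches the other.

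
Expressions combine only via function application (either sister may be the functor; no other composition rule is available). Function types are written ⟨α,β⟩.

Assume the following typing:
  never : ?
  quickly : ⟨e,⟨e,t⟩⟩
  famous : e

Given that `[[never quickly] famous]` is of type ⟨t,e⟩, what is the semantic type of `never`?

[[never quickly] famous] must have type ⟨t,e⟩. The sister famous has type e; that is not a function onto ⟨t,e⟩, so [never quickly] must be the functor, of type ⟨e,⟨t,e⟩⟩.
[never quickly] must have type ⟨e,⟨t,e⟩⟩. The sister quickly has type ⟨e,⟨e,t⟩⟩; that is not a function onto ⟨e,⟨t,e⟩⟩, so never must be the functor, of type ⟨⟨e,⟨e,t⟩⟩,⟨e,⟨t,e⟩⟩⟩.

⟨⟨e,⟨e,t⟩⟩,⟨e,⟨t,e⟩⟩⟩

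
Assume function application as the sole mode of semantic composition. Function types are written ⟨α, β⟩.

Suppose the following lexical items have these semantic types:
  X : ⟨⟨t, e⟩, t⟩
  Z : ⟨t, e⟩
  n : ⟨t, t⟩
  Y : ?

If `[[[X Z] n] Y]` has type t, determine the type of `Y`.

[[[X Z] n] Y] must have type t. The sister [[X Z] n] has type t; that is not a function onto t, so Y must be the functor, of type ⟨t, t⟩.

⟨t, t⟩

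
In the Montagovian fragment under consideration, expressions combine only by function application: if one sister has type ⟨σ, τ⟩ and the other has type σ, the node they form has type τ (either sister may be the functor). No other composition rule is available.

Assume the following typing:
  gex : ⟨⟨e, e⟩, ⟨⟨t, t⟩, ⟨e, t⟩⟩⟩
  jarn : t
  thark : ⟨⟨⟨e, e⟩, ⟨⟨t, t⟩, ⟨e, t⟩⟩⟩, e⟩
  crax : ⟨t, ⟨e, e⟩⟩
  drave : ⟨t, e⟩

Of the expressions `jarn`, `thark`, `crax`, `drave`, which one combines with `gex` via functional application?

thark

jarn : t — no; gex wants ⟨e, e⟩, and jarn wants nothing (atomic).
thark — combines: thark : ⟨⟨⟨e, e⟩, ⟨⟨t, t⟩, ⟨e, t⟩⟩⟩, e⟩ takes gex : ⟨⟨e, e⟩, ⟨⟨t, t⟩, ⟨e, t⟩⟩⟩ as argument, giving e.
crax : ⟨t, ⟨e, e⟩⟩ — no; gex wants ⟨e, e⟩, and crax wants t.
drave : ⟨t, e⟩ — no; gex wants ⟨e, e⟩, and drave wants t.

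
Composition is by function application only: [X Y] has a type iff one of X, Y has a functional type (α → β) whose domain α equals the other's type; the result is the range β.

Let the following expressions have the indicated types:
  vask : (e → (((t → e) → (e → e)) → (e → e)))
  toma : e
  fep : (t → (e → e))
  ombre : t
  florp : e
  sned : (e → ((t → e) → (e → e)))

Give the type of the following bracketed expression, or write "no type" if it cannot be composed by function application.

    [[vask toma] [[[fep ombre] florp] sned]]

[vask toma]: vask is (e → (((t → e) → (e → e)) → (e → e))), toma is e; result (((t → e) → (e → e)) → (e → e)).
[fep ombre]: fep is (t → (e → e)), ombre is t; result (e → e).
[[fep ombre] florp]: [fep ombre] is (e → e), florp is e; result e.
[[[fep ombre] florp] sned]: sned is (e → ((t → e) → (e → e))), [[fep ombre] florp] is e; result ((t → e) → (e → e)).
[[vask toma] [[[fep ombre] florp] sned]]: [vask toma] is (((t → e) → (e → e)) → (e → e)), [[[fep ombre] florp] sned] is ((t → e) → (e → e)); result (e → e).

(e → e)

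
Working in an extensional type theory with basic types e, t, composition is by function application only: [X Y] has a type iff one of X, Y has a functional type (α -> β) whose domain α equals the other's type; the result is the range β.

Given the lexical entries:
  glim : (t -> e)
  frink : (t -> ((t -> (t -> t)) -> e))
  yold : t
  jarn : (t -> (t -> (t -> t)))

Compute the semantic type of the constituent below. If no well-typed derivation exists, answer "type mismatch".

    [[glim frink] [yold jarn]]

type mismatch

[glim frink]: (t -> e) with (t -> ((t -> (t -> t)) -> e)) — neither is a function whose domain matches the other; composition fails here.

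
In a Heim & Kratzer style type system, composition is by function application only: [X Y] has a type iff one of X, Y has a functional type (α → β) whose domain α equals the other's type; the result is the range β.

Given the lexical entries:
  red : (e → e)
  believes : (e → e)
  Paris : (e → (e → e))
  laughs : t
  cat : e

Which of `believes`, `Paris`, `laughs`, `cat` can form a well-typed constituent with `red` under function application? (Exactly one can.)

believes : (e → e) — red needs e; believes needs e; neither fits.
Paris : (e → (e → e)) — red needs e; Paris needs e; neither fits.
laughs : t — red needs e; laughs needs nothing (atomic); neither fits.
cat — combines: red : (e → e) takes cat : e as argument, giving e.

cat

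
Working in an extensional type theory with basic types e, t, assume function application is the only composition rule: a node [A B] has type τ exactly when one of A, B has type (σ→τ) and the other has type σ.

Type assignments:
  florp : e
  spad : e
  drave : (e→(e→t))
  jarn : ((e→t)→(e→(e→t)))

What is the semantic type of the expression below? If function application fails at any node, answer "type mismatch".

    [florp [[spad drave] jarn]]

(e→t)

[spad drave]: functor drave : (e→(e→t)), argument spad : e; result (e→t).
[[spad drave] jarn]: functor jarn : ((e→t)→(e→(e→t))), argument [spad drave] : (e→t); result (e→(e→t)).
[florp [[spad drave] jarn]]: functor [[spad drave] jarn] : (e→(e→t)), argument florp : e; result (e→t).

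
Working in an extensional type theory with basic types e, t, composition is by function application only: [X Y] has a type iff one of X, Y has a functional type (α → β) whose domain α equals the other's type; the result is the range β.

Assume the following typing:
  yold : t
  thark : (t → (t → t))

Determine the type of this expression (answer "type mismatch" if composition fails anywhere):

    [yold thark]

[yold thark] — thark of type (t → (t → t)) combines with yold of type t: type (t → t).

(t → t)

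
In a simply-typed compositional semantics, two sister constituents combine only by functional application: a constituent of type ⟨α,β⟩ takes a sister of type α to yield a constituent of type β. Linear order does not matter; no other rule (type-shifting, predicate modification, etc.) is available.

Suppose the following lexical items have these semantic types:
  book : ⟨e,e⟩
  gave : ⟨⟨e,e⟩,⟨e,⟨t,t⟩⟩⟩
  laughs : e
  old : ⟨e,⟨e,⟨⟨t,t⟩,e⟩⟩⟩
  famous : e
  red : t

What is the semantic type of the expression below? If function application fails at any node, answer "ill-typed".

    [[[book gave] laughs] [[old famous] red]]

[book gave]: ⟨⟨e,e⟩,⟨e,⟨t,t⟩⟩⟩ applied to ⟨e,e⟩ yields ⟨e,⟨t,t⟩⟩.
[[book gave] laughs]: ⟨e,⟨t,t⟩⟩ applied to e yields ⟨t,t⟩.
[old famous]: ⟨e,⟨e,⟨⟨t,t⟩,e⟩⟩⟩ applied to e yields ⟨e,⟨⟨t,t⟩,e⟩⟩.
[[old famous] red]: ⟨e,⟨⟨t,t⟩,e⟩⟩ with t — neither is a function whose domain matches the other; composition fails here.

ill-typed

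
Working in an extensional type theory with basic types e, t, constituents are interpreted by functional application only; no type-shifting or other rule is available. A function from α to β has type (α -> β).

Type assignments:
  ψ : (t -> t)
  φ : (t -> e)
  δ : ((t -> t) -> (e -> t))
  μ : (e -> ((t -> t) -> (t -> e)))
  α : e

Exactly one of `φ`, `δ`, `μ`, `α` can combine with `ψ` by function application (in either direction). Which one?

δ

φ : (t -> e) — does not combine with ψ.
δ — combines: δ : ((t -> t) -> (e -> t)) takes ψ : (t -> t) as argument, giving (e -> t).
μ : (e -> ((t -> t) -> (t -> e))) — does not combine with ψ.
α : e — does not combine with ψ.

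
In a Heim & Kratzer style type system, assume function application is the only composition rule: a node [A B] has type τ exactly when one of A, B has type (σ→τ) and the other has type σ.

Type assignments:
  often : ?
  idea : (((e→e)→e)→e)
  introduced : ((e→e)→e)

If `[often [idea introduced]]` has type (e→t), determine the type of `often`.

(e→(e→t))

For [often [idea introduced]] to have type (e→t) with [idea introduced] of type e, often must be the function: often : (e→(e→t)).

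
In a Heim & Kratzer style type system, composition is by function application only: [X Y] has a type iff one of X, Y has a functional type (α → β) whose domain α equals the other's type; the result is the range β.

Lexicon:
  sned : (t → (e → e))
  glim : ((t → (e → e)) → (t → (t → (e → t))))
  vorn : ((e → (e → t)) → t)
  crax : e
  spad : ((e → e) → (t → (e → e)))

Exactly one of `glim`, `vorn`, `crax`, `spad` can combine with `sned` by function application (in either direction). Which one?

glim

glim — combines: glim : ((t → (e → e)) → (t → (t → (e → t)))) takes sned : (t → (e → e)) as argument, giving (t → (t → (e → t))).
vorn : ((e → (e → t)) → t) — neither side's domain matches the other.
crax : e — neither side's domain matches the other.
spad : ((e → e) → (t → (e → e))) — neither side's domain matches the other.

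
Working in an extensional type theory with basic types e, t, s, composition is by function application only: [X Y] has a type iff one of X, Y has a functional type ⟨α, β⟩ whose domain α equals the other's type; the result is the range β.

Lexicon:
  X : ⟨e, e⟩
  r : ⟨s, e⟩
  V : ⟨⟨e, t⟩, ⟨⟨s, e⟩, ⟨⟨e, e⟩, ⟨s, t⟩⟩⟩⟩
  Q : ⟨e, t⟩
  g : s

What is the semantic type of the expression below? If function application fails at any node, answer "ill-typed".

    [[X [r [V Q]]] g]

t

[V Q]: ⟨⟨e, t⟩, ⟨⟨s, e⟩, ⟨⟨e, e⟩, ⟨s, t⟩⟩⟩⟩ applied to ⟨e, t⟩ yields ⟨⟨s, e⟩, ⟨⟨e, e⟩, ⟨s, t⟩⟩⟩.
[r [V Q]]: ⟨⟨s, e⟩, ⟨⟨e, e⟩, ⟨s, t⟩⟩⟩ applied to ⟨s, e⟩ yields ⟨⟨e, e⟩, ⟨s, t⟩⟩.
[X [r [V Q]]]: ⟨⟨e, e⟩, ⟨s, t⟩⟩ applied to ⟨e, e⟩ yields ⟨s, t⟩.
[[X [r [V Q]]] g]: ⟨s, t⟩ applied to s yields t.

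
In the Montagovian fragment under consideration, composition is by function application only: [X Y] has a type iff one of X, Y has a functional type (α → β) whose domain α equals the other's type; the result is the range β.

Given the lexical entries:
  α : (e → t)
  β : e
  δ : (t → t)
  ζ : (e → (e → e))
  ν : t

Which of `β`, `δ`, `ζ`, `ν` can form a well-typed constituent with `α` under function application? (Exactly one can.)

β

β — combines: α : (e → t) takes β : e as argument, giving t.
δ : (t → t) — does not combine with α.
ζ : (e → (e → e)) — does not combine with α.
ν : t — does not combine with α.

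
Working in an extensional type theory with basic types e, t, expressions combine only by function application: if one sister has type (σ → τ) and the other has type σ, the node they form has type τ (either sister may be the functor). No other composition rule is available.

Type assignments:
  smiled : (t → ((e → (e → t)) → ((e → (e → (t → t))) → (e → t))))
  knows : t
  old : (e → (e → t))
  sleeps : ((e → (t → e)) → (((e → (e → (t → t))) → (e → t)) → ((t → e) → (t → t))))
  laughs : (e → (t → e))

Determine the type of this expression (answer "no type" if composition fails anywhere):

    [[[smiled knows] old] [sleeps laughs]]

((t → e) → (t → t))

[smiled knows]: smiled is (t → ((e → (e → t)) → ((e → (e → (t → t))) → (e → t)))), knows is t; result ((e → (e → t)) → ((e → (e → (t → t))) → (e → t))).
[[smiled knows] old]: [smiled knows] is ((e → (e → t)) → ((e → (e → (t → t))) → (e → t))), old is (e → (e → t)); result ((e → (e → (t → t))) → (e → t)).
[sleeps laughs]: sleeps is ((e → (t → e)) → (((e → (e → (t → t))) → (e → t)) → ((t → e) → (t → t)))), laughs is (e → (t → e)); result (((e → (e → (t → t))) → (e → t)) → ((t → e) → (t → t))).
[[[smiled knows] old] [sleeps laughs]]: [sleeps laughs] is (((e → (e → (t → t))) → (e → t)) → ((t → e) → (t → t))), [[smiled knows] old] is ((e → (e → (t → t))) → (e → t)); result ((t → e) → (t → t)).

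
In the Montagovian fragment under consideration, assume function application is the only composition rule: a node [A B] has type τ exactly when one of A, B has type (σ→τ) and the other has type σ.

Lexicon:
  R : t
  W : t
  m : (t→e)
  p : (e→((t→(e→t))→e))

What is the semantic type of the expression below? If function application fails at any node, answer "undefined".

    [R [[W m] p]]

undefined

[W m]: functor m : (t→e), argument W : t; result e.
[[W m] p]: functor p : (e→((t→(e→t))→e)), argument [W m] : e; result ((t→(e→t))→e).
[R [[W m] p]]: t with ((t→(e→t))→e) — neither is a function whose domain matches the other; composition fails here.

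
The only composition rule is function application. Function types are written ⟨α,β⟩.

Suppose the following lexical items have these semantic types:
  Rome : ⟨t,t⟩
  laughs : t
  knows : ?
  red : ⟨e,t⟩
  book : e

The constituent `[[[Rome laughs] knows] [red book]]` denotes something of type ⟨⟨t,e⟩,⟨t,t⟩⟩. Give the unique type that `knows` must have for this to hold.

[[[Rome laughs] knows] [red book]] must have type ⟨⟨t,e⟩,⟨t,t⟩⟩. The sister [red book] has type t; that is not a function onto ⟨⟨t,e⟩,⟨t,t⟩⟩, so [[Rome laughs] knows] must be the functor, of type ⟨t,⟨⟨t,e⟩,⟨t,t⟩⟩⟩.
[[Rome laughs] knows] must have type ⟨t,⟨⟨t,e⟩,⟨t,t⟩⟩⟩. The sister [Rome laughs] has type t; that is not a function onto ⟨t,⟨⟨t,e⟩,⟨t,t⟩⟩⟩, so knows must be the functor, of type ⟨t,⟨t,⟨⟨t,e⟩,⟨t,t⟩⟩⟩⟩.

⟨t,⟨t,⟨⟨t,e⟩,⟨t,t⟩⟩⟩⟩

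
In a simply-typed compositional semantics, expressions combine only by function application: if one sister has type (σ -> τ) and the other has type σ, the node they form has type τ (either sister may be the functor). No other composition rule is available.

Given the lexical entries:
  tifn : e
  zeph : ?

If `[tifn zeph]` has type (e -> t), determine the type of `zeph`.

(e -> (e -> t))

For [tifn zeph] to have type (e -> t) with tifn of type e, zeph must be the function: zeph : (e -> (e -> t)).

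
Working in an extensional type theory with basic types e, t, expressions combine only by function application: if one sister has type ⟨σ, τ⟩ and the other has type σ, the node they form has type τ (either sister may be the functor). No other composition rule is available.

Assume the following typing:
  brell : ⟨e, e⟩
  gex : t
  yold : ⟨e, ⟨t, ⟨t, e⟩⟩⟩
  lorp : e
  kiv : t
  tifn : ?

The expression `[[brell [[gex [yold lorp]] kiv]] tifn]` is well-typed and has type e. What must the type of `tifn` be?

⟨e, e⟩

[[brell [[gex [yold lorp]] kiv]] tifn] must have type e. The sister [brell [[gex [yold lorp]] kiv]] has type e; that is not a function onto e, so tifn must be the functor, of type ⟨e, e⟩.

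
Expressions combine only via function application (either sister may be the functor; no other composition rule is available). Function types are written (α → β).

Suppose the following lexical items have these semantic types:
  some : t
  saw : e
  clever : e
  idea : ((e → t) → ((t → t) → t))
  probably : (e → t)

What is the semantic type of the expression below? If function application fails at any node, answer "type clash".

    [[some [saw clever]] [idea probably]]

[saw clever]: e with e — neither is a function whose domain matches the other; composition fails here.

type clash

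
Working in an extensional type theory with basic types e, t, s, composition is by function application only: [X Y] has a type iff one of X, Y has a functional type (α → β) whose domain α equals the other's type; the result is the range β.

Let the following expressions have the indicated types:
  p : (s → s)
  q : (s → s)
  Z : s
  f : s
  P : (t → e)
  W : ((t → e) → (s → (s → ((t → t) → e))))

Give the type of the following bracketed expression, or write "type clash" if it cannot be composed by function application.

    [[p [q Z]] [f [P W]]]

[q Z] — q of type (s → s) combines with Z of type s: type s.
[p [q Z]] — p of type (s → s) combines with [q Z] of type s: type s.
[P W] — W of type ((t → e) → (s → (s → ((t → t) → e)))) combines with P of type (t → e): type (s → (s → ((t → t) → e))).
[f [P W]] — [P W] of type (s → (s → ((t → t) → e))) combines with f of type s: type (s → ((t → t) → e)).
[[p [q Z]] [f [P W]]] — [f [P W]] of type (s → ((t → t) → e)) combines with [p [q Z]] of type s: type ((t → t) → e).

((t → t) → e)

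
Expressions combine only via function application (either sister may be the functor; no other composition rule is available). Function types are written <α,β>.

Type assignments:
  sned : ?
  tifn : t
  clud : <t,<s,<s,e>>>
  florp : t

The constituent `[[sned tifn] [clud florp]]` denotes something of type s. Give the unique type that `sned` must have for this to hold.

[[sned tifn] [clud florp]] must have type s. The sister [clud florp] has type <s,<s,e>>; that is not a function onto s, so [sned tifn] must be the functor, of type <<s,<s,e>>,s>.
[sned tifn] must have type <<s,<s,e>>,s>. The sister tifn has type t; that is not a function onto <<s,<s,e>>,s>, so sned must be the functor, of type <t,<<s,<s,e>>,s>>.

<t,<<s,<s,e>>,s>>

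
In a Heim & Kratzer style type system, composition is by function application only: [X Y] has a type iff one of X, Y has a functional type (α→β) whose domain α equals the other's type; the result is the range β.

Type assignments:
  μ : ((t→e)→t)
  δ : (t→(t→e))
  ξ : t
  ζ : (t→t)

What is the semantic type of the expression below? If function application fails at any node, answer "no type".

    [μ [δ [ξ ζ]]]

t

[ξ ζ]: (t→t) applied to t yields t.
[δ [ξ ζ]]: (t→(t→e)) applied to t yields (t→e).
[μ [δ [ξ ζ]]]: ((t→e)→t) applied to (t→e) yields t.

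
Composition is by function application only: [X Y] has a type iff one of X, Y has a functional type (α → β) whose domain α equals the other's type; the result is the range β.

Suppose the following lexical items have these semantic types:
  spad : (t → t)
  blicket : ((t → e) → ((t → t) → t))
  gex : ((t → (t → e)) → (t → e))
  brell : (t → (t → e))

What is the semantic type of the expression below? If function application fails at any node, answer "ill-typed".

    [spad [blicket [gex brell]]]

t

[gex brell]: gex is ((t → (t → e)) → (t → e)), brell is (t → (t → e)); result (t → e).
[blicket [gex brell]]: blicket is ((t → e) → ((t → t) → t)), [gex brell] is (t → e); result ((t → t) → t).
[spad [blicket [gex brell]]]: [blicket [gex brell]] is ((t → t) → t), spad is (t → t); result t.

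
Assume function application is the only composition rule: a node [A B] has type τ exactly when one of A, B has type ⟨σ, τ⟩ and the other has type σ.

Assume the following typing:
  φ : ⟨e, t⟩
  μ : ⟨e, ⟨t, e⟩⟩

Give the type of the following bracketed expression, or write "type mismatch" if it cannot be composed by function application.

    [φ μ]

[φ μ]: ⟨e, t⟩ with ⟨e, ⟨t, e⟩⟩ — neither is a function whose domain matches the other; composition fails here.

type mismatch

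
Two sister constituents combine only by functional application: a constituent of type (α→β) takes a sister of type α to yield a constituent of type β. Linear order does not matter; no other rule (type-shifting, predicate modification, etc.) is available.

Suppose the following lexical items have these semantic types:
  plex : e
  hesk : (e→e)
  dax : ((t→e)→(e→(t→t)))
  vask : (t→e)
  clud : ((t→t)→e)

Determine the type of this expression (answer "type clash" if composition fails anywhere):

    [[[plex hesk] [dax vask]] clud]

[plex hesk]: functor hesk : (e→e), argument plex : e; result e.
[dax vask]: functor dax : ((t→e)→(e→(t→t))), argument vask : (t→e); result (e→(t→t)).
[[plex hesk] [dax vask]]: functor [dax vask] : (e→(t→t)), argument [plex hesk] : e; result (t→t).
[[[plex hesk] [dax vask]] clud]: functor clud : ((t→t)→e), argument [[plex hesk] [dax vask]] : (t→t); result e.

e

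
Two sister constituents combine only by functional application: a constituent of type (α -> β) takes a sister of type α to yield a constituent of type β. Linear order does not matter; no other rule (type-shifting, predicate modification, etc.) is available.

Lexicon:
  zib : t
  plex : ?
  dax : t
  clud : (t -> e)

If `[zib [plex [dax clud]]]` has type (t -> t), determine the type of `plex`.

[zib [plex [dax clud]]] must have type (t -> t). The sister zib has type t; that is not a function onto (t -> t), so [plex [dax clud]] must be the functor, of type (t -> (t -> t)).
[plex [dax clud]] must have type (t -> (t -> t)). The sister [dax clud] has type e; that is not a function onto (t -> (t -> t)), so plex must be the functor, of type (e -> (t -> (t -> t))).

(e -> (t -> (t -> t)))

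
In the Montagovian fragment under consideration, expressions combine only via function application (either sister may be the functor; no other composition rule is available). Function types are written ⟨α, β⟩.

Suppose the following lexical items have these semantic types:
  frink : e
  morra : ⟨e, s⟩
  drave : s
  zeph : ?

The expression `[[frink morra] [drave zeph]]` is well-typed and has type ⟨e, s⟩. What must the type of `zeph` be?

[[frink morra] [drave zeph]] is required to be ⟨e, s⟩. [frink morra] : s cannot yield ⟨e, s⟩ as functor, so [drave zeph] : ⟨s, ⟨e, s⟩⟩.
[drave zeph] is required to be ⟨s, ⟨e, s⟩⟩. drave : s cannot yield ⟨s, ⟨e, s⟩⟩ as functor, so zeph : ⟨s, ⟨s, ⟨e, s⟩⟩⟩.

⟨s, ⟨s, ⟨e, s⟩⟩⟩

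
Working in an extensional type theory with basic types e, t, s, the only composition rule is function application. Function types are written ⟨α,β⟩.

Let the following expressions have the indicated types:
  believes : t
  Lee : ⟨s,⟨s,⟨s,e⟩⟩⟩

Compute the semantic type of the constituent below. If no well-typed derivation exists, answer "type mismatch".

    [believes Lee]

type mismatch

[believes Lee]: t with ⟨s,⟨s,⟨s,e⟩⟩⟩ — neither is a function whose domain matches the other; composition fails here.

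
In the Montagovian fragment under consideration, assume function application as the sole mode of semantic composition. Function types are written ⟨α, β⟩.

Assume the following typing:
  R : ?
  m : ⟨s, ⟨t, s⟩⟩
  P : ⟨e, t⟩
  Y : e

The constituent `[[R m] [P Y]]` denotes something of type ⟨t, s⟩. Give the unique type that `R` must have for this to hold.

[[R m] [P Y]] is required to be ⟨t, s⟩. [P Y] : t cannot yield ⟨t, s⟩ as functor, so [R m] : ⟨t, ⟨t, s⟩⟩.
[R m] is required to be ⟨t, ⟨t, s⟩⟩. m : ⟨s, ⟨t, s⟩⟩ cannot yield ⟨t, ⟨t, s⟩⟩ as functor, so R : ⟨⟨s, ⟨t, s⟩⟩, ⟨t, ⟨t, s⟩⟩⟩.

⟨⟨s, ⟨t, s⟩⟩, ⟨t, ⟨t, s⟩⟩⟩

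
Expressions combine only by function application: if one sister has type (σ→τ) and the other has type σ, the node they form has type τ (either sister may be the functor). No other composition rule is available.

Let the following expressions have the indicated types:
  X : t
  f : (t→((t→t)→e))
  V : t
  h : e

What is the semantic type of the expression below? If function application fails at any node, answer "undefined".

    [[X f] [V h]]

undefined

[X f]: f is (t→((t→t)→e)), X is t; result ((t→t)→e).
[V h]: t with e — neither is a function whose domain matches the other; composition fails here.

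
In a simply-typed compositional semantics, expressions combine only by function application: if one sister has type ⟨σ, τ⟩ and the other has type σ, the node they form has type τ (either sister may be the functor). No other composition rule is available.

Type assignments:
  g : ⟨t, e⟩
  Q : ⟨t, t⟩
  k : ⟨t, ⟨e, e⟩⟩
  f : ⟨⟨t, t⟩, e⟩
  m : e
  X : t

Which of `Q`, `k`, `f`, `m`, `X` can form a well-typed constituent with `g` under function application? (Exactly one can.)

Q : ⟨t, t⟩ — no; g wants t, and Q wants t.
k : ⟨t, ⟨e, e⟩⟩ — no; g wants t, and k wants t.
f : ⟨⟨t, t⟩, e⟩ — no; g wants t, and f wants ⟨t, t⟩.
m : e — no; g wants t, and m wants nothing (atomic).
X — combines: g : ⟨t, e⟩ takes X : t as argument, giving e.

X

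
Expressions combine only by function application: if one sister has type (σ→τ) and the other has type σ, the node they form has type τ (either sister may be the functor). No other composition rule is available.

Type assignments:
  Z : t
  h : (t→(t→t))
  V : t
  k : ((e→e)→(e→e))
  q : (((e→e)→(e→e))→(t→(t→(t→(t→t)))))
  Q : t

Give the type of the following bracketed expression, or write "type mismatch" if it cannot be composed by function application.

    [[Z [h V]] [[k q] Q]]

(t→(t→t))

[h V]: (t→(t→t)) applied to t yields (t→t).
[Z [h V]]: (t→t) applied to t yields t.
[k q]: (((e→e)→(e→e))→(t→(t→(t→(t→t))))) applied to ((e→e)→(e→e)) yields (t→(t→(t→(t→t)))).
[[k q] Q]: (t→(t→(t→(t→t)))) applied to t yields (t→(t→(t→t))).
[[Z [h V]] [[k q] Q]]: (t→(t→(t→t))) applied to t yields (t→(t→t)).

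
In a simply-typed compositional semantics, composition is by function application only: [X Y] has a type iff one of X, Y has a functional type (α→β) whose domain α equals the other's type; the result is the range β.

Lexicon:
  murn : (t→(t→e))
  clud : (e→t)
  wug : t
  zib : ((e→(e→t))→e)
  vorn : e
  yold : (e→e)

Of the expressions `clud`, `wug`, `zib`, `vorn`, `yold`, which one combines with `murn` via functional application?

wug

clud : (e→t) — no; murn wants t, and clud wants e.
wug — combines: murn : (t→(t→e)) takes wug : t as argument, giving (t→e).
zib : ((e→(e→t))→e) — no; murn wants t, and zib wants (e→(e→t)).
vorn : e — no; murn wants t, and vorn wants nothing (atomic).
yold : (e→e) — no; murn wants t, and yold wants e.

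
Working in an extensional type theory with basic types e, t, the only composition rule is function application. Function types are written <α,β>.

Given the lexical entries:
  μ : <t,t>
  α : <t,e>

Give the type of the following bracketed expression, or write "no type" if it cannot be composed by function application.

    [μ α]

At [μ α]: neither <t,t> nor <t,e> can take the other as argument; the node is ill-typed.

no type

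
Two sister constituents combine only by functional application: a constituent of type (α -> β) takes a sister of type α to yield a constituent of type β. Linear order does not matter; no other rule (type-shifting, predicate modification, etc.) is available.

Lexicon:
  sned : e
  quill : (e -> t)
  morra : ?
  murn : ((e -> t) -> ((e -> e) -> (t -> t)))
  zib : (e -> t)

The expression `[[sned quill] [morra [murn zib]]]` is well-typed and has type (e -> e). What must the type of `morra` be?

[[sned quill] [morra [murn zib]]] must have type (e -> e). The sister [sned quill] has type t; that is not a function onto (e -> e), so [morra [murn zib]] must be the functor, of type (t -> (e -> e)).
[morra [murn zib]] must have type (t -> (e -> e)). The sister [murn zib] has type ((e -> e) -> (t -> t)); that is not a function onto (t -> (e -> e)), so morra must be the functor, of type (((e -> e) -> (t -> t)) -> (t -> (e -> e))).

(((e -> e) -> (t -> t)) -> (t -> (e -> e)))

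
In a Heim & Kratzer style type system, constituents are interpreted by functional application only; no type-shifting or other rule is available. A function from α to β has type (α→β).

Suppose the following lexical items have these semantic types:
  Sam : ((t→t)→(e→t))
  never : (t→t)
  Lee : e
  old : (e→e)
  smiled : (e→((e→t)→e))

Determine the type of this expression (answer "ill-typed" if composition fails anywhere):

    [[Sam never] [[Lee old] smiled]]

[Sam never]: ((t→t)→(e→t)) applied to (t→t) yields (e→t).
[Lee old]: (e→e) applied to e yields e.
[[Lee old] smiled]: (e→((e→t)→e)) applied to e yields ((e→t)→e).
[[Sam never] [[Lee old] smiled]]: ((e→t)→e) applied to (e→t) yields e.

e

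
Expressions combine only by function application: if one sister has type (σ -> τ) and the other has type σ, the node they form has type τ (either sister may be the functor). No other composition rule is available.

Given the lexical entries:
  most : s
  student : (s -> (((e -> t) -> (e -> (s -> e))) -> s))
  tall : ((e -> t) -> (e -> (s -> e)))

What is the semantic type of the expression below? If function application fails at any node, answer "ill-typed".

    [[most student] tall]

s

[most student]: (s -> (((e -> t) -> (e -> (s -> e))) -> s)) applied to s yields (((e -> t) -> (e -> (s -> e))) -> s).
[[most student] tall]: (((e -> t) -> (e -> (s -> e))) -> s) applied to ((e -> t) -> (e -> (s -> e))) yields s.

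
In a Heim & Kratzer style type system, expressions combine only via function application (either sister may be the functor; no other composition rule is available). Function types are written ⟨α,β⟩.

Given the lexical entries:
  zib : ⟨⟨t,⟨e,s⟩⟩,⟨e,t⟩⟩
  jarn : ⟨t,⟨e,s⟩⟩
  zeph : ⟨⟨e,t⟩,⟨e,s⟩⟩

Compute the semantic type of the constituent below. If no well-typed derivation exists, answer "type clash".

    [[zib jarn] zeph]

[zib jarn]: functor zib : ⟨⟨t,⟨e,s⟩⟩,⟨e,t⟩⟩, argument jarn : ⟨t,⟨e,s⟩⟩; result ⟨e,t⟩.
[[zib jarn] zeph]: functor zeph : ⟨⟨e,t⟩,⟨e,s⟩⟩, argument [zib jarn] : ⟨e,t⟩; result ⟨e,s⟩.

⟨e,s⟩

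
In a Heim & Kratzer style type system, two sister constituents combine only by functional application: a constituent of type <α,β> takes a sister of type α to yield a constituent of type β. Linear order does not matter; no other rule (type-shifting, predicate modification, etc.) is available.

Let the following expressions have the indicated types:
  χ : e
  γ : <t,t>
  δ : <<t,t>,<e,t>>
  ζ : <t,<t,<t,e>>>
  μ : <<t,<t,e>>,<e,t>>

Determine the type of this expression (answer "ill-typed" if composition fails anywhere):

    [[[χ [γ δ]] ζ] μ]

At [γ δ], δ : <<t,t>,<e,t>> takes γ : <t,t>, giving <e,t>.
At [χ [γ δ]], [γ δ] : <e,t> takes χ : e, giving t.
At [[χ [γ δ]] ζ], ζ : <t,<t,<t,e>>> takes [χ [γ δ]] : t, giving <t,<t,e>>.
At [[[χ [γ δ]] ζ] μ], μ : <<t,<t,e>>,<e,t>> takes [[χ [γ δ]] ζ] : <t,<t,e>>, giving <e,t>.

<e,t>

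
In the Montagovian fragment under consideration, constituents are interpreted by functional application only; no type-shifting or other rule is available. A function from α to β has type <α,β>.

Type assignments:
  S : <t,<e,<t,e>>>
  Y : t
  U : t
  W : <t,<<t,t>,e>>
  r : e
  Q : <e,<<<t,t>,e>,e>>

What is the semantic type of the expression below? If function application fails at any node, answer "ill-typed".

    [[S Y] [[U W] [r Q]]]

<t,e>

At [S Y], S : <t,<e,<t,e>>> takes Y : t, giving <e,<t,e>>.
At [U W], W : <t,<<t,t>,e>> takes U : t, giving <<t,t>,e>.
At [r Q], Q : <e,<<<t,t>,e>,e>> takes r : e, giving <<<t,t>,e>,e>.
At [[U W] [r Q]], [r Q] : <<<t,t>,e>,e> takes [U W] : <<t,t>,e>, giving e.
At [[S Y] [[U W] [r Q]]], [S Y] : <e,<t,e>> takes [[U W] [r Q]] : e, giving <t,e>.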